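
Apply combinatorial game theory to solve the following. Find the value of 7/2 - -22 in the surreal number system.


x = 7/2, y = -22
Converting to common denominator: 2
x = 7/2, y = -44/2
x - y = 7/2 - -22 = 51/2

51/2


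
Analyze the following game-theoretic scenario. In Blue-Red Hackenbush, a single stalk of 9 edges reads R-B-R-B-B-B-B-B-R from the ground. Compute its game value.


Edges (from ground): R-B-R-B-B-B-B-B-R
By Berlekamp's sign-expansion rule, a Blue-Red Hackenbush stalk has the value of the surreal number whose sign sequence is the edge sequence with B -> + and R -> -.
Sign sequence: -+-+++++-
Trace the sign expansion in the surreal number tree, starting from 0:
Edge 1: R (sign -) -> bounds (-inf, 0), value = -1
Edge 2: B (sign +) -> bounds (-1, 0), value = -1/2
Edge 3: R (sign -) -> bounds (-1, -1/2), value = -3/4
Edge 4: B (sign +) -> bounds (-3/4, -1/2), value = -5/8
Edge 5: B (sign +) -> bounds (-5/8, -1/2), value = -9/16
Edge 6: B (sign +) -> bounds (-9/16, -1/2), value = -17/32
Edge 7: B (sign +) -> bounds (-17/32, -1/2), value = -33/64
Edge 8: B (sign +) -> bounds (-33/64, -1/2), value = -65/128
Edge 9: R (sign -) -> bounds (-33/64, -65/128), value = -131/256
Game value = -131/256

-131/256


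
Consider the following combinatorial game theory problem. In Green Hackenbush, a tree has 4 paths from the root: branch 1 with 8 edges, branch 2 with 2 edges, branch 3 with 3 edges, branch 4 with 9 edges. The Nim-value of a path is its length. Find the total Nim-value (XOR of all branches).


The tree has 4 branches from the ground vertex.
In Green Hackenbush, the Nim-value of a simple path of length k is k.
Branch 1: length 8, Nim-value = 8
Branch 2: length 2, Nim-value = 2
Branch 3: length 3, Nim-value = 3
Branch 4: length 9, Nim-value = 9
Total Nim-value = XOR of all branch values:
0 XOR 8 = 8
8 XOR 2 = 10
10 XOR 3 = 9
9 XOR 9 = 0
Nim-value of the tree = 0

0


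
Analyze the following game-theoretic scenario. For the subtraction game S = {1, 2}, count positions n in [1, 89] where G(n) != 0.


Subtraction set S = {1, 2}, so G(n) = n mod 3.
G(n) = 0 when n is a multiple of 3.
Multiples of 3 in [1, 89]: 29
N-positions (nonzero Grundy) = 89 - 29 = 60

60


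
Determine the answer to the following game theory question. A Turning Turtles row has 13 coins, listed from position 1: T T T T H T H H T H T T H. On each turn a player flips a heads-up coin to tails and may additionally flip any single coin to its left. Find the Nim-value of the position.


Coins: T T T T H T H H T H T T H
Key fact: a single head at position k behaves exactly like a Nim heap of size k (turning it to T and optionally flipping a coin at j < k corresponds to moving the heap from k to j, or to 0), and heads combine as a disjunctive sum (two heads at the same place would cancel, matching j XOR j = 0). So the Nim-value is the XOR of the 1-indexed positions of the heads.
Face-up positions (1-indexed): [5, 7, 8, 10, 13]
XOR 0 with 5: 0 XOR 5 = 5
XOR 5 with 7: 5 XOR 7 = 2
XOR 2 with 8: 2 XOR 8 = 10
XOR 10 with 10: 10 XOR 10 = 0
XOR 0 with 13: 0 XOR 13 = 13
Nim-value = 13

13


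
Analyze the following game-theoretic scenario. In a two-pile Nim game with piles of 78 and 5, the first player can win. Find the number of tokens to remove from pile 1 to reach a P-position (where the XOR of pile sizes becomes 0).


Piles: 78 and 5
Current XOR: 78 XOR 5 = 75 (non-zero, so this is an N-position).
To make the XOR zero, we need to find a move that balances the piles.
For pile 1 (size 78): target = 78 XOR 75 = 5
We reduce pile 1 from 78 to 5.
Tokens removed: 78 - 5 = 73
Verification: 5 XOR 5 = 0

73


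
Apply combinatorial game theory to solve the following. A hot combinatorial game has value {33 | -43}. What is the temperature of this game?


The game is {33 | -43}, a switch {a | b} with numbers a > b.
Cooling {a | b} by t gives {a - t | b + t}, which stops being hot when a - t = b + t, i.e. at t = (a - b)/2. So the temperature of a switch is (a - b)/2.
Temperature = (Left option - Right option) / 2
= (33 - (-43)) / 2
= 76 / 2
= 38

38


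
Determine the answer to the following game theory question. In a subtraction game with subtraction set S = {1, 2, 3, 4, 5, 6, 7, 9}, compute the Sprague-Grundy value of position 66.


The subtraction set is S = {1, 2, 3, 4, 5, 6, 7, 9}.
G(k) = mex{ G(k - s) : s in S, s <= k }. We compute iteratively: G(0) = 0.
G(1) = mex({0}) = 1
G(2) = mex({0, 1}) = 2
G(3) = mex({0, 1, 2}) = 3
G(4) = mex({0, 1, 2, 3}) = 4
G(5) = mex({0, 1, 2, 3, 4}) = 5
G(6) = mex({0, 1, 2, 3, 4, 5}) = 6
G(7) = mex({0, 1, 2, 3, 4, 5, 6}) = 7
G(8) = mex({1, 2, 3, 4, 5, 6, 7}) = 0
G(9) = mex({0, 2, 3, 4, 5, 6, 7}) = 1
G(10) = mex({0, 1, 3, 4, 5, 6, 7}) = 2
G(11) = mex({0, 1, 2, 4, 5, 6, 7}) = 3
G(12) = mex({0, 1, 2, 3, 5, 6, 7}) = 4
G(13) = mex({0, 1, 2, 3, 4, 6, 7}) = 5
G(14) = mex({0, 1, 2, 3, 4, 5, 7}) = 6
G(15) = mex({0, 1, 2, 3, 4, 5, 6}) = 7
G(16) = mex({1, 2, 3, 4, 5, 6, 7}) = 0
Observe that G(8)..G(16) = 0, 1, 2, 3, 4, 5, 6, 7, 0 repeats G(0)..G(8) = 0, 1, 2, 3, 4, 5, 6, 7, 0.
For k >= max(S) = 9, G(k) is determined by the previous 9 values G(k-9)..G(k-1); a window of 9 consecutive values has recurred shifted by 8, so by induction G(k + 8) = G(k) for all k >= 0: the sequence is periodic from the start with period 8.
One period: G(0..7) = 0, 1, 2, 3, 4, 5, 6, 7.
66 mod 8 = 2, so G(66) = G(2) = 2.

2


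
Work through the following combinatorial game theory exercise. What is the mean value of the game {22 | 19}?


Game = {22 | 19}, a switch {a | b} with numbers a > b.
Its thermograph has left wall a - t and right wall b + t, which meet at t = (a - b)/2, where both equal (a + b)/2. So the mast (mean value) is at (a + b)/2.
Mean = (22 + (19))/2 = 41/2 = 41/2

41/2


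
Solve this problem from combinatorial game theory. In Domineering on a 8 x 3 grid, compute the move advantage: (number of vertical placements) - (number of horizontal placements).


Board is 8 x 3 (rows x cols).
Left (vertical) placements: (rows-1) * cols = 7 * 3 = 21
Right (horizontal) placements: rows * (cols-1) = 8 * 2 = 16
Advantage = Left - Right = 21 - 16 = 5

5


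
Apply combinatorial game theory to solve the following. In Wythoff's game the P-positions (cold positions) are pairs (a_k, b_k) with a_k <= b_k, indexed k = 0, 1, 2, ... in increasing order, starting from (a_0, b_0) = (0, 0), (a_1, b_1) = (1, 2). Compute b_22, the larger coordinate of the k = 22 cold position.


By Wythoff's theorem, a_k = floor(k * phi) and b_k = floor(k * phi^2) = a_k + k, where phi = (1 + sqrt(5))/2 is the golden ratio.
phi = (1 + sqrt(5))/2 = 1.618034
phi^2 = phi + 1 = 2.618034
k = 22
k * phi^2 = 22 * 2.618034 = 57.596748
b_22 = floor(k * phi^2) = 57 (check: a_22 + k = 35 + 22 = 57)

57


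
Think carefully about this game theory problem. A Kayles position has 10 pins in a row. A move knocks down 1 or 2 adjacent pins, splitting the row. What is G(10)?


Kayles: a move removes 1 or 2 adjacent pins from a contiguous row.
Removing pins from a row of k leaves two independent rows (a, b) with a + b = k - 1 (one pin) or a + b = k - 2 (two pins); an end removal gives a = 0.
By Sprague-Grundy, G(k) = mex{ G(a) XOR G(b) } over all these splits. G(0) = 0.
G(1): splits (0,0):0^0=0 -> mex({0}) = 1
G(2): splits (0,1):0^1=1 (0,0):0^0=0 -> mex({0, 1}) = 2
G(3): splits (0,2):0^2=2 (1,1):1^1=0 (0,1):0^1=1 -> mex({0, 1, 2}) = 3
G(4): splits (0,3):0^3=3 (1,2):1^2=3 (0,2):0^2=2 (1,1):1^1=0 -> mex({0, 2, 3}) = 1
G(5): splits (0,4):0^1=1 (1,3):1^3=2 (2,2):2^2=0 (0,3):0^3=3 (1,2):1^2=3 -> mex({0, 1, 2, 3}) = 4
G(6) = mex({0, 1, 2, 4}) = 3
G(7) = mex({0, 1, 3, 4, 5}) = 2
G(8) = mex({0, 2, 3, 5, 6}) = 1
G(9) = mex({0, 1, 2, 3, 6, 7}) = 4
G(10) = mex({0, 1, 3, 4, 5, 7}) = 2
Therefore G(10) = 2.

2


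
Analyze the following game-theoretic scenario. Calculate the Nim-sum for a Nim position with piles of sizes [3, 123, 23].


We need the XOR (exclusive or) of all pile sizes.
After XOR-ing pile 1 (size 3): 0 XOR 3 = 3
After XOR-ing pile 2 (size 123): 3 XOR 123 = 120
After XOR-ing pile 3 (size 23): 120 XOR 23 = 111
The Nim-value of this position is 111.

111


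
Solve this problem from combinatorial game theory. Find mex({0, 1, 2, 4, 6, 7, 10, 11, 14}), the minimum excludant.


Set = {0, 1, 2, 4, 6, 7, 10, 11, 14}
0 is in the set.
1 is in the set.
2 is in the set.
3 is NOT in the set. This is the mex.
mex = 3

3


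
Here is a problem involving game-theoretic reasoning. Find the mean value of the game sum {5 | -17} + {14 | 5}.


G1 = {5 | -17}, G2 = {14 | 5}
Each is a switch {a | b} with numbers a > b; its mean value is (a + b)/2, and mean value is additive over game sums: m(G1 + G2) = m(G1) + m(G2).
Mean of G1 = (5 + (-17))/2 = -12/2 = -6
Mean of G2 = (14 + (5))/2 = 19/2 = 19/2
Mean of G1 + G2 = -6 + 19/2 = 7/2

7/2


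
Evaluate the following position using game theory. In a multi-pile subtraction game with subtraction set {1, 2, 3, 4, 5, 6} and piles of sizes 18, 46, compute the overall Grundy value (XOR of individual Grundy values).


Subtraction set: {1, 2, 3, 4, 5, 6}
For this subtraction set, G(n) = n mod 7 (period = max + 1 = 7).
Pile 1 (size 18): G(18) = 18 mod 7 = 4
Pile 2 (size 46): G(46) = 46 mod 7 = 4
Total Grundy value = XOR of all: 4 XOR 4 = 0

0


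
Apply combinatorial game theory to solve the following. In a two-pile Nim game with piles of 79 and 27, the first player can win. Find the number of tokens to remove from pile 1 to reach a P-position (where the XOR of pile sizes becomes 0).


Piles: 79 and 27
Current XOR: 79 XOR 27 = 84 (non-zero, so this is an N-position).
To make the XOR zero, we need to find a move that balances the piles.
For pile 1 (size 79): target = 79 XOR 84 = 27
We reduce pile 1 from 79 to 27.
Tokens removed: 79 - 27 = 52
Verification: 27 XOR 27 = 0

52


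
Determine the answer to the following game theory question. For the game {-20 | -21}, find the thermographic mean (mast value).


Game = {-20 | -21}, a switch {a | b} with numbers a > b.
Its thermograph has left wall a - t and right wall b + t, which meet at t = (a - b)/2, where both equal (a + b)/2. So the mast (mean value) is at (a + b)/2.
Mean = (-20 + (-21))/2 = -41/2 = -41/2

-41/2


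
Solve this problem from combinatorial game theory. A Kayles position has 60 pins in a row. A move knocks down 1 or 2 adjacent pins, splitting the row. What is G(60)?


Kayles: a move removes 1 or 2 adjacent pins from a contiguous row.
Removing pins from a row of k leaves two independent rows (a, b) with a + b = k - 1 (one pin) or a + b = k - 2 (two pins); an end removal gives a = 0.
By Sprague-Grundy, G(k) = mex{ G(a) XOR G(b) } over all these splits. G(0) = 0.
G(1): splits (0,0):0^0=0 -> mex({0}) = 1
G(2): splits (0,1):0^1=1 (0,0):0^0=0 -> mex({0, 1}) = 2
G(3): splits (0,2):0^2=2 (1,1):1^1=0 (0,1):0^1=1 -> mex({0, 1, 2}) = 3
G(4): splits (0,3):0^3=3 (1,2):1^2=3 (0,2):0^2=2 (1,1):1^1=0 -> mex({0, 2, 3}) = 1
G(5): splits (0,4):0^1=1 (1,3):1^3=2 (2,2):2^2=0 (0,3):0^3=3 (1,2):1^2=3 -> mex({0, 1, 2, 3}) = 4
G(6) = mex({0, 1, 2, 4}) = 3
G(7) = mex({0, 1, 3, 4, 5}) = 2
G(8) = mex({0, 2, 3, 5, 6}) = 1
G(9) = mex({0, 1, 2, 3, 6, 7}) = 4
G(10) = mex({0, 1, 3, 4, 5, 7}) = 2
G(11) = mex({0, 1, 2, 3, 4, 5}) = 6
G(12) = mex({0, 1, 2, 3, 5, 6, 7}) = 4
G(13) = mex({0, 2, 3, 4, 6, 7}) = 1
G(14) = mex({0, 1, 4, 5, 6, 7}) = 2
G(15) = mex({0, 1, 2, 3, 4, 5, 6}) = 7
G(16) = mex({0, 2, 3, 5, 6, 7}) = 1
G(17) = mex({0, 1, 2, 3, 5, 6, 7}) = 4
G(18) = mex({0, 1, 2, 4, 5, 6}) = 3
G(19) = mex({0, 1, 3, 4, 5, 7}) = 2
G(20) = mex({0, 2, 3, 4, 5, 6, 7}) = 1
G(21) = mex({0, 1, 2, 3, 5, 6, 7}) = 4
G(22) = mex({0, 1, 2, 3, 4, 5, 7}) = 6
G(23) = mex({0, 1, 2, 3, 4, 5, 6}) = 7
G(24) = mex({0, 1, 2, 3, 5, 6, 7}) = 4
G(25) = mex({0, 2, 3, 4, 6, 7}) = 1
G(26) = mex({0, 1, 3, 4, 5, 6, 7}) = 2
G(27) = mex({0, 1, 2, 3, 4, 5, 6, 7}) = 8
G(28) = mex({0, 1, 2, 3, 4, 6, 7, 8}) = 5
G(29) = mex({0, 1, 2, 3, 5, 6, 7, 8, 9}) = 4
G(30) = mex({0, 1, 2, 3, 4, 5, 6, 9, 10}) = 7
G(31) = mex({0, 1, 3, 4, 5, 7, 10, 11}) = 2
G(32) = mex({0, 2, 3, 4, 5, 6, 7, 9, 11}) = 1
G(33) = mex({0, 1, 2, 3, 4, 5, 6, 7, 9, 12}) = 8
G(34) = mex({0, 1, 2, 3, 4, 5, 7, 8, 11, 12}) = 6
G(35) = mex({0, 1, 2, 3, 4, 5, 6, 8, 9, 10, 11}) = 7
G(36) = mex({0, 1, 2, 3, 5, 6, 7, 9, 10}) = 4
G(37) = mex({0, 2, 3, 4, 6, 7, 9, 10, 11, 12}) = 1
G(38) = mex({0, 1, 3, 4, 5, 6, 7, 9, 10, 11, 12}) = 2
G(39) = mex({0, 1, 2, 4, 5, 6, 7, 9, 10, 12, 14}) = 3
G(40) = mex({0, 2, 3, 4, 6, 7, 11, 12, 14}) = 1
G(41) = mex({0, 1, 2, 3, 5, 6, 7, 9, 10, 11, 12}) = 4
G(42) = mex({0, 1, 2, 3, 4, 5, 6, 9, 10}) = 7
G(43) = mex({0, 1, 3, 4, 5, 7, 9, 10, 12, 15}) = 2
G(44) = mex({0, 2, 3, 4, 5, 6, 7, 9, 10, 12, 15}) = 1
G(45) = mex({0, 1, 2, 3, 4, 5, 6, 7, 9, 10, 12, 14}) = 8
G(46) = mex({0, 1, 3, 4, 5, 7, 8, 11, 12, 14}) = 2
G(47) = mex({0, 1, 2, 3, 4, 5, 6, 8, 9, 10, 11, 12}) = 7
G(48) = mex({0, 1, 2, 3, 5, 6, 7, 9, 10}) = 4
G(49) = mex({0, 2, 3, 4, 6, 7, 9, 10, 11, 12, 15}) = 1
G(50) = mex({0, 1, 4, 5, 6, 7, 9, 11, 12, 14, 15}) = 2
G(51) = mex({0, 1, 2, 3, 4, 5, 6, 7, 9, 12, 14, 15}) = 8
G(52) = mex({0, 2, 3, 4, 5, 6, 7, 8, 11, 12, 15}) = 1
G(53) = mex({0, 1, 2, 3, 5, 6, 7, 8, 9, 10, 11, 12}) = 4
G(54) = mex({0, 1, 2, 3, 4, 5, 6, 9, 10}) = 7
G(55) = mex({0, 1, 3, 4, 5, 7, 9, 10, 11, 12}) = 2
G(56) = mex({0, 2, 3, 4, 5, 6, 7, 9, 10, 11, 12, 13, 14}) = 1
G(57) = mex({0, 1, 2, 3, 5, 6, 7, 9, 10, 12, 13, 14, 15}) = 4
G(58) = mex({0, 1, 3, 4, 5, 7, 11, 12, 14, 15}) = 2
G(59) = mex({0, 1, 2, 3, 4, 5, 6, 9, 10, 11, 12, 15}) = 7
G(60) = mex({0, 1, 2, 3, 5, 6, 7, 9, 10}) = 4
Therefore G(60) = 4.

4


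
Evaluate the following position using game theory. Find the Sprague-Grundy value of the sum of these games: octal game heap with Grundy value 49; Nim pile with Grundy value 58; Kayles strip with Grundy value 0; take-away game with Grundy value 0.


By the Sprague-Grundy theorem, the Grundy value of a sum of games is the XOR of individual Grundy values.
octal game heap: Grundy value = 49. Running XOR: 0 XOR 49 = 49
Nim pile: Grundy value = 58. Running XOR: 49 XOR 58 = 11
Kayles strip: Grundy value = 0. Running XOR: 11 XOR 0 = 11
take-away game: Grundy value = 0. Running XOR: 11 XOR 0 = 11
The combined Grundy value is 11.

11


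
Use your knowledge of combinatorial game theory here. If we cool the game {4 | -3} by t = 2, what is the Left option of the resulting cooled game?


Original game: {4 | -3} (a switch {a | b} with a > b).
Cooling by t (for t below the temperature (a - b)/2 = 7/2) taxes each move by t: {a | b} cooled by t is {a - t | b + t}.
Cooling amount: t = 2
Cooled Left option: 4 - 2 = 2
Cooled Right option: -3 + 2 = -1
Cooled game: {2 | -1}
Left option = 2

2


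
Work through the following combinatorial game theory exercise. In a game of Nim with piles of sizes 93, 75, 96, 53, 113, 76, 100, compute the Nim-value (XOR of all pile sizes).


We need the XOR (exclusive or) of all pile sizes.
After XOR-ing pile 1 (size 93): 0 XOR 93 = 93
After XOR-ing pile 2 (size 75): 93 XOR 75 = 22
After XOR-ing pile 3 (size 96): 22 XOR 96 = 118
After XOR-ing pile 4 (size 53): 118 XOR 53 = 67
After XOR-ing pile 5 (size 113): 67 XOR 113 = 50
After XOR-ing pile 6 (size 76): 50 XOR 76 = 126
After XOR-ing pile 7 (size 100): 126 XOR 100 = 26
The Nim-value of this position is 26.

26


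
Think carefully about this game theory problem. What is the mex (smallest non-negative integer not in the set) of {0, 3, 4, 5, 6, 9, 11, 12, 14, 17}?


Set = {0, 3, 4, 5, 6, 9, 11, 12, 14, 17}
0 is in the set.
1 is NOT in the set. This is the mex.
mex = 1

1


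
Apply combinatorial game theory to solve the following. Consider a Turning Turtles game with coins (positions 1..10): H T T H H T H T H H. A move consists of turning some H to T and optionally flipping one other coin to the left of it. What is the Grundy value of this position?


Coins: H T T H H T H T H H
Key fact: a single head at position k behaves exactly like a Nim heap of size k (turning it to T and optionally flipping a coin at j < k corresponds to moving the heap from k to j, or to 0), and heads combine as a disjunctive sum (two heads at the same place would cancel, matching j XOR j = 0). So the Nim-value is the XOR of the 1-indexed positions of the heads.
Face-up positions (1-indexed): [1, 4, 5, 7, 9, 10]
XOR 0 with 1: 0 XOR 1 = 1
XOR 1 with 4: 1 XOR 4 = 5
XOR 5 with 5: 5 XOR 5 = 0
XOR 0 with 7: 0 XOR 7 = 7
XOR 7 with 9: 7 XOR 9 = 14
XOR 14 with 10: 14 XOR 10 = 4
Nim-value = 4

4


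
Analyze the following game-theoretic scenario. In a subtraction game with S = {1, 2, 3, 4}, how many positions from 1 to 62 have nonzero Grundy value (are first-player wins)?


Subtraction set S = {1, 2, 3, 4}, so G(n) = n mod 5.
G(n) = 0 when n is a multiple of 5.
Multiples of 5 in [1, 62]: 12
N-positions (nonzero Grundy) = 62 - 12 = 50

50


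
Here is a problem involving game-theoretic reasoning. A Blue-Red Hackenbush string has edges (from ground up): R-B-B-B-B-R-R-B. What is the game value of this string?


Edges (from ground): R-B-B-B-B-R-R-B
By Berlekamp's sign-expansion rule, a Blue-Red Hackenbush stalk has the value of the surreal number whose sign sequence is the edge sequence with B -> + and R -> -.
Sign sequence: -++++--+
Trace the sign expansion in the surreal number tree, starting from 0:
Edge 1: R (sign -) -> bounds (-inf, 0), value = -1
Edge 2: B (sign +) -> bounds (-1, 0), value = -1/2
Edge 3: B (sign +) -> bounds (-1/2, 0), value = -1/4
Edge 4: B (sign +) -> bounds (-1/4, 0), value = -1/8
Edge 5: B (sign +) -> bounds (-1/8, 0), value = -1/16
Edge 6: R (sign -) -> bounds (-1/8, -1/16), value = -3/32
Edge 7: R (sign -) -> bounds (-1/8, -3/32), value = -7/64
Edge 8: B (sign +) -> bounds (-7/64, -3/32), value = -13/128
Game value = -13/128

-13/128


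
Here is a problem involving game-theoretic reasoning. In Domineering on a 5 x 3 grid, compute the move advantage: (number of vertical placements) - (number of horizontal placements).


Board is 5 x 3 (rows x cols).
Left (vertical) placements: (rows-1) * cols = 4 * 3 = 12
Right (horizontal) placements: rows * (cols-1) = 5 * 2 = 10
Advantage = Left - Right = 12 - 10 = 2

2


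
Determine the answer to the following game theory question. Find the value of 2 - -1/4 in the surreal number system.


x = 2, y = -1/4
Converting to common denominator: 4
x = 8/4, y = -1/4
x - y = 2 - -1/4 = 9/4

9/4


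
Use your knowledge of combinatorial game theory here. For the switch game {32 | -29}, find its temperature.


The game is {32 | -29}, a switch {a | b} with numbers a > b.
Cooling {a | b} by t gives {a - t | b + t}, which stops being hot when a - t = b + t, i.e. at t = (a - b)/2. So the temperature of a switch is (a - b)/2.
Temperature = (Left option - Right option) / 2
= (32 - (-29)) / 2
= 61 / 2
= 61/2

61/2


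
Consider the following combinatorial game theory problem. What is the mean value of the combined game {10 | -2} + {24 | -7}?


G1 = {10 | -2}, G2 = {24 | -7}
Each is a switch {a | b} with numbers a > b; its mean value is (a + b)/2, and mean value is additive over game sums: m(G1 + G2) = m(G1) + m(G2).
Mean of G1 = (10 + (-2))/2 = 8/2 = 4
Mean of G2 = (24 + (-7))/2 = 17/2 = 17/2
Mean of G1 + G2 = 4 + 17/2 = 25/2

25/2


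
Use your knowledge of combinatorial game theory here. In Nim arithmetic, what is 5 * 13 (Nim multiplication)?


Nim multiplication is bilinear over XOR: (u XOR v) * w = (u*w) XOR (v*w).
So we split each operand into its bit components and XOR the pairwise Nim products.
5 = 1 + 4 (as XOR of powers of 2).
13 = 1 + 4 + 8 (as XOR of powers of 2).
Using the standard Nim-product table on single bits:
  2*2 = 3,   2*4 = 8,   2*8 = 12,
  4*4 = 6,   4*8 = 11,  8*8 = 13,
and  1*x = x (identity), k*l = l*k (commutative).
Pairwise Nim products:
  1 * 1 = 1
  1 * 4 = 4
  1 * 8 = 8
  4 * 1 = 4
  4 * 4 = 6
  4 * 8 = 11
XOR them: 1 XOR 4 XOR 8 XOR 4 XOR 6 XOR 11 = 4.
Result: 5 * 13 = 4 (in Nim).

4


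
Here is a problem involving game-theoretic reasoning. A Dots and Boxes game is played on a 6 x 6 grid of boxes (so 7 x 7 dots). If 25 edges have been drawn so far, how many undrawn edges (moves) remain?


Grid: 6 x 6 boxes, i.e. 7 rows and 7 columns of dots.
Horizontal edges: (rows + 1) * cols = 7 * 6 = 42
Vertical edges: rows * (cols + 1) = 6 * 7 = 42
Total edges: 42 + 42 = 84
Edges drawn: 25
Remaining: 84 - 25 = 59

59


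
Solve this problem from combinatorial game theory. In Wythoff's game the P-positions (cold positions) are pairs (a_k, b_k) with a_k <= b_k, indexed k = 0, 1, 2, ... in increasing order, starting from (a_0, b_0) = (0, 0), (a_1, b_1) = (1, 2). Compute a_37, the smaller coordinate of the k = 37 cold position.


By Wythoff's theorem, a_k = floor(k * phi) and b_k = floor(k * phi^2) = a_k + k, where phi = (1 + sqrt(5))/2 is the golden ratio.
phi = (1 + sqrt(5))/2 = 1.618034
k = 37
k * phi = 37 * 1.618034 = 59.867258
a_37 = floor(k * phi) = 59

59


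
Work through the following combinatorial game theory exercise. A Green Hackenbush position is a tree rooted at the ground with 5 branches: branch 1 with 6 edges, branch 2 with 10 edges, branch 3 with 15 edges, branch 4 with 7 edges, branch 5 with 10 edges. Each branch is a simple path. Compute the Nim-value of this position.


The tree has 5 branches from the ground vertex.
In Green Hackenbush, the Nim-value of a simple path of length k is k.
Branch 1: length 6, Nim-value = 6
Branch 2: length 10, Nim-value = 10
Branch 3: length 15, Nim-value = 15
Branch 4: length 7, Nim-value = 7
Branch 5: length 10, Nim-value = 10
Total Nim-value = XOR of all branch values:
0 XOR 6 = 6
6 XOR 10 = 12
12 XOR 15 = 3
3 XOR 7 = 4
4 XOR 10 = 14
Nim-value of the tree = 14

14


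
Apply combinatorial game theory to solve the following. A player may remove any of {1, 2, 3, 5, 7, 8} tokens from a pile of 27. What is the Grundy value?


The subtraction set is S = {1, 2, 3, 5, 7, 8}.
G(k) = mex{ G(k - s) : s in S, s <= k }. We compute iteratively: G(0) = 0.
G(1) = mex({0}) = 1
G(2) = mex({0, 1}) = 2
G(3) = mex({0, 1, 2}) = 3
G(4) = mex({1, 2, 3}) = 0
G(5) = mex({0, 2, 3}) = 1
G(6) = mex({0, 1, 3}) = 2
G(7) = mex({0, 1, 2}) = 3
G(8) = mex({0, 1, 2, 3}) = 4
G(9) = mex({0, 1, 2, 3, 4}) = 5
G(10) = mex({1, 2, 3, 4, 5}) = 0
G(11) = mex({0, 2, 3, 4, 5}) = 1
G(12) = mex({0, 1, 3, 5}) = 2
G(13) = mex({0, 1, 2, 4}) = 3
G(14) = mex({1, 2, 3, 5}) = 0
G(15) = mex({0, 2, 3, 4}) = 1
G(16) = mex({0, 1, 3, 4, 5}) = 2
G(17) = mex({0, 1, 2, 5}) = 3
Observe that G(10)..G(17) = 0, 1, 2, 3, 0, 1, 2, 3 repeats G(0)..G(7) = 0, 1, 2, 3, 0, 1, 2, 3.
For k >= max(S) = 8, G(k) is determined by the previous 8 values G(k-8)..G(k-1); a window of 8 consecutive values has recurred shifted by 10, so by induction G(k + 10) = G(k) for all k >= 0: the sequence is periodic from the start with period 10.
One period: G(0..9) = 0, 1, 2, 3, 0, 1, 2, 3, 4, 5.
27 mod 10 = 7, so G(27) = G(7) = 3.

3


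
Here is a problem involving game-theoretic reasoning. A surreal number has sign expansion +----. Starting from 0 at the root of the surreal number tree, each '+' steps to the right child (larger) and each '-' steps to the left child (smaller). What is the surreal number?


Sign expansion: +----
Rule: track bounds (lo, hi), initially (-inf, +inf). On '+', the current value becomes lo and we move to the simplest number in (value, hi): value + 1 if hi = +inf, otherwise the midpoint (value + hi)/2. On '-', the current value becomes hi and we move to value - 1 if lo = -inf, otherwise the midpoint (lo + value)/2.
Start at 0.
Step 1: sign = +, move right. Bounds: (0, +inf). Value = 1
Step 2: sign = -, move left. Bounds: (0, 1). Value = 1/2
Step 3: sign = -, move left. Bounds: (0, 1/2). Value = 1/4
Step 4: sign = -, move left. Bounds: (0, 1/4). Value = 1/8
Step 5: sign = -, move left. Bounds: (0, 1/8). Value = 1/16
The surreal number with sign expansion +---- is 1/16.

1/16


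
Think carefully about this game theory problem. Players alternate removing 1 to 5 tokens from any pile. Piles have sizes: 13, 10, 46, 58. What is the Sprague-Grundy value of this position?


Subtraction set: {1, 2, 3, 4, 5}
For this subtraction set, G(n) = n mod 6 (period = max + 1 = 6).
Pile 1 (size 13): G(13) = 13 mod 6 = 1
Pile 2 (size 10): G(10) = 10 mod 6 = 4
Pile 3 (size 46): G(46) = 46 mod 6 = 4
Pile 4 (size 58): G(58) = 58 mod 6 = 4
Total Grundy value = XOR of all: 1 XOR 4 XOR 4 XOR 4 = 5

5


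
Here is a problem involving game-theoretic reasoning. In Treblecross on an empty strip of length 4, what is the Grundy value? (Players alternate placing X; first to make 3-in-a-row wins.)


Treblecross: place X on empty cells; 3-in-a-row wins.
Playing within two cells of an existing X lets the opponent win at once, so sensible play treats the cells i-2..i+2 around each X as dead. The player left with no safe cell loses, so this is a normal-play take-away game on strips of safe cells.
Placing X at cell i (0-indexed) of a strip of k safe cells leaves independent strips of sizes max(0, i-2) and max(0, k-i-3). Hence G(k) = mex{ G(max(0,i-2)) XOR G(max(0,k-i-3)) : 0 <= i < k }, with G(0) = 0.
G(1): splits (0,0):0^0=0 -> mex({0}) = 1
G(2): splits (0,0):0^0=0 -> mex({0}) = 1
G(3): splits (0,0):0^0=0 -> mex({0}) = 1
G(4): splits (0,1):0^1=1 (0,0):0^0=0 -> mex({0, 1}) = 2
Therefore G(4) = 2.

2


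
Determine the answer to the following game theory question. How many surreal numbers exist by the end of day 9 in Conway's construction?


Day 0: {|} = 0 is born. Count = 1.
Day n: the number of surreal numbers born by day n is 2^(n+1) - 1.
By day 0: 2^1 - 1 = 1
By day 1: 2^2 - 1 = 3
By day 2: 2^3 - 1 = 7
By day 3: 2^4 - 1 = 15
By day 4: 2^5 - 1 = 31
By day 5: 2^6 - 1 = 63
By day 6: 2^7 - 1 = 127
By day 7: 2^8 - 1 = 255
By day 8: 2^9 - 1 = 511
By day 9: 2^10 - 1 = 1023
By day 9: 1023 surreal numbers.

1023


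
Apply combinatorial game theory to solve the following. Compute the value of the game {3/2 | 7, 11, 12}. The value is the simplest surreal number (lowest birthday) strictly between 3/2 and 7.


Left options: {3/2}, max = 3/2
Right options: {7, 11, 12}, min = 7
All options are numbers and max(Left) < min(Right), so by the simplicity theorem the value is the simplest (earliest-born) number strictly between 3/2 and 7.
Integers 2 through 6 all lie strictly between 3/2 and 7.
Among integers, the simplest (lowest birthday = smallest |n|; 0 is born on day 0, +-n on day n) is 2.
No non-integer in the interval can be simpler: if x is a non-integer in the interval, then floor(x) or ceil(x) also lies in the interval (the interval contains an integer), and both are proper prefixes of x's sign expansion, i.e. born earlier. So the game value is 2.
Game value = 2

2


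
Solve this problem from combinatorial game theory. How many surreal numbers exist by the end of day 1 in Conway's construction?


Day 0: {|} = 0 is born. Count = 1.
Day n: the number of surreal numbers born by day n is 2^(n+1) - 1.
By day 0: 2^1 - 1 = 1
By day 1: 2^2 - 1 = 3
By day 1: 3 surreal numbers.

3


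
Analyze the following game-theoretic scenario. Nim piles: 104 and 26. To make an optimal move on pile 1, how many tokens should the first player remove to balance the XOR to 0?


Piles: 104 and 26
Current XOR: 104 XOR 26 = 114 (non-zero, so this is an N-position).
To make the XOR zero, we need to find a move that balances the piles.
For pile 1 (size 104): target = 104 XOR 114 = 26
We reduce pile 1 from 104 to 26.
Tokens removed: 104 - 26 = 78
Verification: 26 XOR 26 = 0

78


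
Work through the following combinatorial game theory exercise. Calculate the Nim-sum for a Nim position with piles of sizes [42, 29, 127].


We need the XOR (exclusive or) of all pile sizes.
After XOR-ing pile 1 (size 42): 0 XOR 42 = 42
After XOR-ing pile 2 (size 29): 42 XOR 29 = 55
After XOR-ing pile 3 (size 127): 55 XOR 127 = 72
The Nim-value of this position is 72.

72


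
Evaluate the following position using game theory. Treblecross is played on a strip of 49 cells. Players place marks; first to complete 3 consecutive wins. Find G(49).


Treblecross: place X on empty cells; 3-in-a-row wins.
Playing within two cells of an existing X lets the opponent win at once, so sensible play treats the cells i-2..i+2 around each X as dead. The player left with no safe cell loses, so this is a normal-play take-away game on strips of safe cells.
Placing X at cell i (0-indexed) of a strip of k safe cells leaves independent strips of sizes max(0, i-2) and max(0, k-i-3). Hence G(k) = mex{ G(max(0,i-2)) XOR G(max(0,k-i-3)) : 0 <= i < k }, with G(0) = 0.
G(1): splits (0,0):0^0=0 -> mex({0}) = 1
G(2): splits (0,0):0^0=0 -> mex({0}) = 1
G(3): splits (0,0):0^0=0 -> mex({0}) = 1
G(4): splits (0,1):0^1=1 (0,0):0^0=0 -> mex({0, 1}) = 2
G(5): splits (0,2):0^1=1 (0,1):0^1=1 (0,0):0^0=0 -> mex({0, 1}) = 2
G(6) = mex({1}) = 0
G(7) = mex({0, 1, 2}) = 3
G(8) = mex({0, 1, 2}) = 3
G(9) = mex({0, 2}) = 1
G(10) = mex({0, 2, 3}) = 1
G(11) = mex({0, 3}) = 1
G(12) = mex({1, 3}) = 0
G(13) = mex({0, 1, 2, 3}) = 4
G(14) = mex({0, 1, 2}) = 3
G(15) = mex({0, 1, 2}) = 3
G(16) = mex({0, 1, 2, 4}) = 3
G(17) = mex({0, 1, 3, 4}) = 2
G(18) = mex({0, 1, 3, 4}) = 2
G(19) = mex({0, 1, 3, 5}) = 2
G(20) = mex({0, 1, 2, 3, 5}) = 4
G(21) = mex({0, 1, 2, 3, 5}) = 4
G(22) = mex({1, 2, 6}) = 0
G(23) = mex({0, 1, 2, 3, 4, 6}) = 5
G(24) = mex({0, 1, 2, 3, 4}) = 5
G(25) = mex({0, 1, 3, 4, 7}) = 2
G(26) = mex({0, 1, 3, 4, 5, 7}) = 2
G(27) = mex({0, 1, 3, 5}) = 2
G(28) = mex({0, 1, 2, 5}) = 3
G(29) = mex({0, 1, 2, 4, 5, 6}) = 3
G(30) = mex({1, 2, 4, 6}) = 0
G(31) = mex({0, 1, 2, 3, 4, 6}) = 5
G(32) = mex({1, 2, 3, 4, 7}) = 0
G(33) = mex({0, 3, 7}) = 1
G(34) = mex({0, 2, 3, 5, 7}) = 1
G(35) = mex({0, 2, 3, 5, 6}) = 1
G(36) = mex({0, 1, 2, 5, 6}) = 3
G(37) = mex({0, 1, 2, 4, 5, 6}) = 3
G(38) = mex({0, 1, 2, 4}) = 3
G(39) = mex({0, 1, 2, 3, 4, 7}) = 5
G(40) = mex({0, 1, 2, 3, 4, 5, 7}) = 6
G(41) = mex({0, 1, 2, 3, 5, 7}) = 4
G(42) = mex({0, 1, 2, 3, 5, 6, 7}) = 4
G(43) = mex({0, 2, 3, 5, 6}) = 1
G(44) = mex({1, 2, 3, 4, 5, 6}) = 0
G(45) = mex({0, 1, 2, 3, 4, 6, 7}) = 5
G(46) = mex({0, 1, 2, 3, 4, 7}) = 5
G(47) = mex({0, 1, 2, 3, 4, 5, 7}) = 6
G(48) = mex({0, 1, 2, 3, 4, 5, 7}) = 6
G(49) = mex({0, 1, 3, 4, 5, 7}) = 2
Therefore G(49) = 2.

2


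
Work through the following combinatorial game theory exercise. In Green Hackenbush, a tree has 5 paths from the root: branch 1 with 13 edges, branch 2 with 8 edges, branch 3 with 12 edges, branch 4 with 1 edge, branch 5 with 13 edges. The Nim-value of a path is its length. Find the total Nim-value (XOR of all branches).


The tree has 5 branches from the ground vertex.
In Green Hackenbush, the Nim-value of a simple path of length k is k.
Branch 1: length 13, Nim-value = 13
Branch 2: length 8, Nim-value = 8
Branch 3: length 12, Nim-value = 12
Branch 4: length 1, Nim-value = 1
Branch 5: length 13, Nim-value = 13
Total Nim-value = XOR of all branch values:
0 XOR 13 = 13
13 XOR 8 = 5
5 XOR 12 = 9
9 XOR 1 = 8
8 XOR 13 = 5
Nim-value of the tree = 5

5


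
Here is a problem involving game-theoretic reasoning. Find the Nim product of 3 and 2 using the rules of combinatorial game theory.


Nim multiplication is bilinear over XOR: (u XOR v) * w = (u*w) XOR (v*w).
So we split each operand into its bit components and XOR the pairwise Nim products.
3 = 1 + 2 (as XOR of powers of 2).
2 = 2 (as XOR of powers of 2).
Using the standard Nim-product table on single bits:
  2*2 = 3,   2*4 = 8,   2*8 = 12,
  4*4 = 6,   4*8 = 11,  8*8 = 13,
and  1*x = x (identity), k*l = l*k (commutative).
Pairwise Nim products:
  1 * 2 = 2
  2 * 2 = 3
XOR them: 2 XOR 3 = 1.
Result: 3 * 2 = 1 (in Nim).

1


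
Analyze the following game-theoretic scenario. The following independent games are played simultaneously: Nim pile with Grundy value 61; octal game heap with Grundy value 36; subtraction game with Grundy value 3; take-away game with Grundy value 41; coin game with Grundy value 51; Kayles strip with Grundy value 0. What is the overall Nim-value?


By the Sprague-Grundy theorem, the Grundy value of a sum of games is the XOR of individual Grundy values.
Nim pile: Grundy value = 61. Running XOR: 0 XOR 61 = 61
octal game heap: Grundy value = 36. Running XOR: 61 XOR 36 = 25
subtraction game: Grundy value = 3. Running XOR: 25 XOR 3 = 26
take-away game: Grundy value = 41. Running XOR: 26 XOR 41 = 51
coin game: Grundy value = 51. Running XOR: 51 XOR 51 = 0
Kayles strip: Grundy value = 0. Running XOR: 0 XOR 0 = 0
The combined Grundy value is 0.

0


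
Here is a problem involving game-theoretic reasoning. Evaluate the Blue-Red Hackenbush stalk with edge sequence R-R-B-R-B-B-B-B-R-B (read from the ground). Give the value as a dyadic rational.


Edges (from ground): R-R-B-R-B-B-B-B-R-B
By Berlekamp's sign-expansion rule, a Blue-Red Hackenbush stalk has the value of the surreal number whose sign sequence is the edge sequence with B -> + and R -> -.
Sign sequence: --+-++++-+
Trace the sign expansion in the surreal number tree, starting from 0:
Edge 1: R (sign -) -> bounds (-inf, 0), value = -1
Edge 2: R (sign -) -> bounds (-inf, -1), value = -2
Edge 3: B (sign +) -> bounds (-2, -1), value = -3/2
Edge 4: R (sign -) -> bounds (-2, -3/2), value = -7/4
Edge 5: B (sign +) -> bounds (-7/4, -3/2), value = -13/8
Edge 6: B (sign +) -> bounds (-13/8, -3/2), value = -25/16
Edge 7: B (sign +) -> bounds (-25/16, -3/2), value = -49/32
Edge 8: B (sign +) -> bounds (-49/32, -3/2), value = -97/64
Edge 9: R (sign -) -> bounds (-49/32, -97/64), value = -195/128
Edge 10: B (sign +) -> bounds (-195/128, -97/64), value = -389/256
Game value = -389/256

-389/256


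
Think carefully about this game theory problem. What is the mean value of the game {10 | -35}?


Game = {10 | -35}, a switch {a | b} with numbers a > b.
Its thermograph has left wall a - t and right wall b + t, which meet at t = (a - b)/2, where both equal (a + b)/2. So the mast (mean value) is at (a + b)/2.
Mean = (10 + (-35))/2 = -25/2 = -25/2

-25/2


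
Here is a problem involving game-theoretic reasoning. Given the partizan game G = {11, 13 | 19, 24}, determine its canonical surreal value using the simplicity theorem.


Left options: {11, 13}, max = 13
Right options: {19, 24}, min = 19
All options are numbers and max(Left) < min(Right), so by the simplicity theorem the value is the simplest (earliest-born) number strictly between 13 and 19.
Integers 14 through 18 all lie strictly between 13 and 19.
Among integers, the simplest (lowest birthday = smallest |n|; 0 is born on day 0, +-n on day n) is 14.
No non-integer in the interval can be simpler: if x is a non-integer in the interval, then floor(x) or ceil(x) also lies in the interval (the interval contains an integer), and both are proper prefixes of x's sign expansion, i.e. born earlier. So the game value is 14.
Game value = 14

14


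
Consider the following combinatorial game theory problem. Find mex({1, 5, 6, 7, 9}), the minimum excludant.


Set = {1, 5, 6, 7, 9}
0 is NOT in the set. This is the mex.
mex = 0

0


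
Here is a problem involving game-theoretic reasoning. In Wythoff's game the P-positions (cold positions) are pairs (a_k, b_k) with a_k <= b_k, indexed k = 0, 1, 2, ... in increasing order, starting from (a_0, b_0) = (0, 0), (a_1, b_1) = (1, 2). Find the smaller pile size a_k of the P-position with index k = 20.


By Wythoff's theorem, a_k = floor(k * phi) and b_k = floor(k * phi^2) = a_k + k, where phi = (1 + sqrt(5))/2 is the golden ratio.
phi = (1 + sqrt(5))/2 = 1.618034
k = 20
k * phi = 20 * 1.618034 = 32.360680
a_20 = floor(k * phi) = 32

32


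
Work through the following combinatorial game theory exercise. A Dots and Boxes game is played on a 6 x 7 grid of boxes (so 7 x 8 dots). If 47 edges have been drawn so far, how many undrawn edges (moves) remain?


Grid: 6 x 7 boxes, i.e. 7 rows and 8 columns of dots.
Horizontal edges: (rows + 1) * cols = 7 * 7 = 49
Vertical edges: rows * (cols + 1) = 6 * 8 = 48
Total edges: 49 + 48 = 97
Edges drawn: 47
Remaining: 97 - 47 = 50

50


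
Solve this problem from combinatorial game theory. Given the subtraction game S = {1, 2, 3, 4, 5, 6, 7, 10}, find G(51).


The subtraction set is S = {1, 2, 3, 4, 5, 6, 7, 10}.
G(k) = mex{ G(k - s) : s in S, s <= k }. We compute iteratively: G(0) = 0.
G(1) = mex({0}) = 1
G(2) = mex({0, 1}) = 2
G(3) = mex({0, 1, 2}) = 3
G(4) = mex({0, 1, 2, 3}) = 4
G(5) = mex({0, 1, 2, 3, 4}) = 5
G(6) = mex({0, 1, 2, 3, 4, 5}) = 6
G(7) = mex({0, 1, 2, 3, 4, 5, 6}) = 7
G(8) = mex({1, 2, 3, 4, 5, 6, 7}) = 0
G(9) = mex({0, 2, 3, 4, 5, 6, 7}) = 1
G(10) = mex({0, 1, 3, 4, 5, 6, 7}) = 2
G(11) = mex({0, 1, 2, 4, 5, 6, 7}) = 3
G(12) = mex({0, 1, 2, 3, 5, 6, 7}) = 4
G(13) = mex({0, 1, 2, 3, 4, 6, 7}) = 5
G(14) = mex({0, 1, 2, 3, 4, 5, 7}) = 6
G(15) = mex({0, 1, 2, 3, 4, 5, 6}) = 7
G(16) = mex({1, 2, 3, 4, 5, 6, 7}) = 0
G(17) = mex({0, 2, 3, 4, 5, 6, 7}) = 1
Observe that G(8)..G(17) = 0, 1, 2, 3, 4, 5, 6, 7, 0, 1 repeats G(0)..G(9) = 0, 1, 2, 3, 4, 5, 6, 7, 0, 1.
For k >= max(S) = 10, G(k) is determined by the previous 10 values G(k-10)..G(k-1); a window of 10 consecutive values has recurred shifted by 8, so by induction G(k + 8) = G(k) for all k >= 0: the sequence is periodic from the start with period 8.
One period: G(0..7) = 0, 1, 2, 3, 4, 5, 6, 7.
51 mod 8 = 3, so G(51) = G(3) = 3.

3


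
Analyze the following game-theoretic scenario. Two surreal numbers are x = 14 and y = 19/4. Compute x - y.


x = 14, y = 19/4
Converting to common denominator: 4
x = 56/4, y = 19/4
x - y = 14 - 19/4 = 37/4

37/4


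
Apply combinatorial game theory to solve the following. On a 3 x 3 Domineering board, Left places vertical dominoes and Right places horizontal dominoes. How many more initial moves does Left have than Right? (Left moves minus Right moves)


Board is 3 x 3 (rows x cols).
Left (vertical) placements: (rows-1) * cols = 2 * 3 = 6
Right (horizontal) placements: rows * (cols-1) = 3 * 2 = 6
Advantage = Left - Right = 6 - 6 = 0

0


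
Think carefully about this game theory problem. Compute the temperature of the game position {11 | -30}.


The game is {11 | -30}, a switch {a | b} with numbers a > b.
Cooling {a | b} by t gives {a - t | b + t}, which stops being hot when a - t = b + t, i.e. at t = (a - b)/2. So the temperature of a switch is (a - b)/2.
Temperature = (Left option - Right option) / 2
= (11 - (-30)) / 2
= 41 / 2
= 41/2

41/2


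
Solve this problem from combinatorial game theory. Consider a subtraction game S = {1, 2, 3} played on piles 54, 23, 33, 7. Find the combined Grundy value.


Subtraction set: {1, 2, 3}
For this subtraction set, G(n) = n mod 4 (period = max + 1 = 4).
Pile 1 (size 54): G(54) = 54 mod 4 = 2
Pile 2 (size 23): G(23) = 23 mod 4 = 3
Pile 3 (size 33): G(33) = 33 mod 4 = 1
Pile 4 (size 7): G(7) = 7 mod 4 = 3
Total Grundy value = XOR of all: 2 XOR 3 XOR 1 XOR 3 = 3

3


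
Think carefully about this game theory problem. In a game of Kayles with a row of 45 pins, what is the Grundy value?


Kayles: a move removes 1 or 2 adjacent pins from a contiguous row.
Removing pins from a row of k leaves two independent rows (a, b) with a + b = k - 1 (one pin) or a + b = k - 2 (two pins); an end removal gives a = 0.
By Sprague-Grundy, G(k) = mex{ G(a) XOR G(b) } over all these splits. G(0) = 0.
G(1): splits (0,0):0^0=0 -> mex({0}) = 1
G(2): splits (0,1):0^1=1 (0,0):0^0=0 -> mex({0, 1}) = 2
G(3): splits (0,2):0^2=2 (1,1):1^1=0 (0,1):0^1=1 -> mex({0, 1, 2}) = 3
G(4): splits (0,3):0^3=3 (1,2):1^2=3 (0,2):0^2=2 (1,1):1^1=0 -> mex({0, 2, 3}) = 1
G(5): splits (0,4):0^1=1 (1,3):1^3=2 (2,2):2^2=0 (0,3):0^3=3 (1,2):1^2=3 -> mex({0, 1, 2, 3}) = 4
G(6) = mex({0, 1, 2, 4}) = 3
G(7) = mex({0, 1, 3, 4, 5}) = 2
G(8) = mex({0, 2, 3, 5, 6}) = 1
G(9) = mex({0, 1, 2, 3, 6, 7}) = 4
G(10) = mex({0, 1, 3, 4, 5, 7}) = 2
G(11) = mex({0, 1, 2, 3, 4, 5}) = 6
G(12) = mex({0, 1, 2, 3, 5, 6, 7}) = 4
G(13) = mex({0, 2, 3, 4, 6, 7}) = 1
G(14) = mex({0, 1, 4, 5, 6, 7}) = 2
G(15) = mex({0, 1, 2, 3, 4, 5, 6}) = 7
G(16) = mex({0, 2, 3, 5, 6, 7}) = 1
G(17) = mex({0, 1, 2, 3, 5, 6, 7}) = 4
G(18) = mex({0, 1, 2, 4, 5, 6}) = 3
G(19) = mex({0, 1, 3, 4, 5, 7}) = 2
G(20) = mex({0, 2, 3, 4, 5, 6, 7}) = 1
G(21) = mex({0, 1, 2, 3, 5, 6, 7}) = 4
G(22) = mex({0, 1, 2, 3, 4, 5, 7}) = 6
G(23) = mex({0, 1, 2, 3, 4, 5, 6}) = 7
G(24) = mex({0, 1, 2, 3, 5, 6, 7}) = 4
G(25) = mex({0, 2, 3, 4, 6, 7}) = 1
G(26) = mex({0, 1, 3, 4, 5, 6, 7}) = 2
G(27) = mex({0, 1, 2, 3, 4, 5, 6, 7}) = 8
G(28) = mex({0, 1, 2, 3, 4, 6, 7, 8}) = 5
G(29) = mex({0, 1, 2, 3, 5, 6, 7, 8, 9}) = 4
G(30) = mex({0, 1, 2, 3, 4, 5, 6, 9, 10}) = 7
G(31) = mex({0, 1, 3, 4, 5, 7, 10, 11}) = 2
G(32) = mex({0, 2, 3, 4, 5, 6, 7, 9, 11}) = 1
G(33) = mex({0, 1, 2, 3, 4, 5, 6, 7, 9, 12}) = 8
G(34) = mex({0, 1, 2, 3, 4, 5, 7, 8, 11, 12}) = 6
G(35) = mex({0, 1, 2, 3, 4, 5, 6, 8, 9, 10, 11}) = 7
G(36) = mex({0, 1, 2, 3, 5, 6, 7, 9, 10}) = 4
G(37) = mex({0, 2, 3, 4, 6, 7, 9, 10, 11, 12}) = 1
G(38) = mex({0, 1, 3, 4, 5, 6, 7, 9, 10, 11, 12}) = 2
G(39) = mex({0, 1, 2, 4, 5, 6, 7, 9, 10, 12, 14}) = 3
G(40) = mex({0, 2, 3, 4, 6, 7, 11, 12, 14}) = 1
G(41) = mex({0, 1, 2, 3, 5, 6, 7, 9, 10, 11, 12}) = 4
G(42) = mex({0, 1, 2, 3, 4, 5, 6, 9, 10}) = 7
G(43) = mex({0, 1, 3, 4, 5, 7, 9, 10, 12, 15}) = 2
G(44) = mex({0, 2, 3, 4, 5, 6, 7, 9, 10, 12, 15}) = 1
G(45) = mex({0, 1, 2, 3, 4, 5, 6, 7, 9, 10, 12, 14}) = 8
Therefore G(45) = 8.

8
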